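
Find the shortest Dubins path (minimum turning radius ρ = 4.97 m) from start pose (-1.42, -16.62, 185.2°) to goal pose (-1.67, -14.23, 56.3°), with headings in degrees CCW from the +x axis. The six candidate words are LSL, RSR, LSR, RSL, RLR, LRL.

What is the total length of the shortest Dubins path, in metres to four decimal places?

Let ψ = atan2(Δy, Δx) = atan2(2.39, -0.25) = 95.9716° be the start→goal bearing.
Normalize: d = |goal − start| / ρ = 2.403040/4.97 = 0.483509, α = (θ_start − ψ) mod 360° = 89.2284° = 1.557330 rad, β = (θ_goal − ψ) mod 360° = 320.3284° = 5.590786 rad.
Common terms: sin α = 0.999909, cos α = 0.013466, sin β = -0.638386, cos β = 0.769716, cos(α−β) = -0.627963, d² = 0.233781. Work in radians in the unit-radius frame; every candidate has L = ρ·(t + p + q).
LSL: p² = 2 + d² − 2cos(α−β) + 2d(sin α − sin β) = 5.073968; p = √p² = 2.252547; φ = atan2(cos β − cos α, d + sin α − sin β) = 0.342381 rad; t = (φ − α) mod 2π = 5.068237 rad, q = (β − φ) mod 2π = 5.248404 rad → L = 4.97·(5.068237 + 2.252547 + 5.248404) = 4.97·12.569188 = 62.468865 m
RSR: p² = 2 + d² − 2cos(α−β) + 2d(sin β − sin α) = 1.905446; p = √p² = 1.380379; φ = atan2(cos α − cos β, d − sin α + sin β) = -2.561792 rad; t = (α − φ) mod 2π = 4.119122 rad, q = (φ − β) mod 2π = 4.413793 rad → L = 4.97·(4.119122 + 1.380379 + 4.413793) = 4.97·9.913294 = 49.269070 m
LSR: p² = d² − 2 + 2cos(α−β) + 2d(sin α + sin β) = -2.672546 < 0 → infeasible
RSL: p² = d² − 2 + 2cos(α−β) − 2d(sin α + sin β) = -3.371745 < 0 → infeasible
RLR: c = (6 − d² + 2cos(α−β) + 2d(sin α − sin β))/8 = 0.761819; p = 2π − arccos c = 5.578506 rad; φ = atan2(cos α − cos β, d − sin α + sin β) = -2.561792 rad; t = (α − φ + p/2) mod 2π = 0.625190 rad, q = (α − β − t + p) mod 2π = 0.919860 rad → L = 4.97·(0.625190 + 5.578506 + 0.919860) = 4.97·7.123556 = 35.404072 m
LRL: c = (6 − d² + 2cos(α−β) − 2d(sin α − sin β))/8 = 0.365754; p = 2π − arccos c = 5.086832 rad; φ = atan2(cos β − cos α, d + sin α − sin β) = 0.342381 rad; t = (φ − α + p/2) mod 2π = 1.328467 rad, q = (β − α − t + p) mod 2π = 1.508635 rad → L = 4.97·(1.328467 + 5.086832 + 1.508635) = 4.97·7.923934 = 39.381953 m
Shortest: RLR with L = 35.404072 m ≈ 35.4041 m

35.4041 m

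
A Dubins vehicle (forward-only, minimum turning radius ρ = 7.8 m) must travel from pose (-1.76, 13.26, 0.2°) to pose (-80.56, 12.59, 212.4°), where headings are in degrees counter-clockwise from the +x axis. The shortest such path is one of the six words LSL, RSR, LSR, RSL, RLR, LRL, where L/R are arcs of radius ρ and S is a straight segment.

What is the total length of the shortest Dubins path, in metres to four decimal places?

Let ψ = atan2(Δy, Δx) = atan2(-0.67, -78.80) = -179.5129° be the start→goal bearing.
Normalize: d = |goal − start| / ρ = 78.802848/7.8 = 10.102929, α = (θ_start − ψ) mod 360° = 179.7129° = 3.136581 rad, β = (θ_goal − ψ) mod 360° = 31.9129° = 0.556984 rad.
Common terms: sin α = 0.005012, cos α = -0.999987, sin β = 0.528629, cos β = 0.848853, cos(α−β) = -0.846193, d² = 102.069180. Work in radians in the unit-radius frame; every candidate has L = ρ·(t + p + q).
LSL: p² = 2 + d² − 2cos(α−β) + 2d(sin α − sin β) = 95.181433; p = √p² = 9.756097; φ = atan2(cos β − cos α, d + sin α − sin β) = 0.190659 rad; t = (φ − α) mod 2π = 3.337264 rad, q = (β − φ) mod 2π = 0.366325 rad → L = 7.8·(3.337264 + 9.756097 + 0.366325) = 7.8·13.459686 = 104.985550 m
RSR: p² = 2 + d² − 2cos(α−β) + 2d(sin β − sin α) = 116.341699; p = √p² = 10.786181; φ = atan2(cos α − cos β, d − sin α + sin β) = -0.172259 rad; t = (α − φ) mod 2π = 3.308840 rad, q = (φ − β) mod 2π = 5.553942 rad → L = 7.8·(3.308840 + 10.786181 + 5.553942) = 7.8·19.648963 = 153.261910 m
LSR: p² = d² − 2 + 2cos(α−β) + 2d(sin α + sin β) = 109.159456; p = √p² = 10.447940; φ = atan2(−cos α − cos β, d + sin α + sin β) − atan2(−2, p) = 0.203345 rad; t = (φ − α) mod 2π = 3.349950 rad, q = (φ − β) mod 2π = 5.929546 rad → L = 7.8·(3.349950 + 10.447940 + 5.929546) = 7.8·19.727436 = 153.874000 m
RSL: p² = d² − 2 + 2cos(α−β) − 2d(sin α + sin β) = 87.594131; p = √p² = 9.359174; φ = atan2(cos α + cos β, d − sin α − sin β) − atan2(2, p) = -0.226320 rad; t = (α − φ) mod 2π = 3.362901 rad, q = (β − φ) mod 2π = 0.783304 rad → L = 7.8·(3.362901 + 9.359174 + 0.783304) = 7.8·13.505379 = 105.341955 m
RLR: c = (6 − d² + 2cos(α−β) + 2d(sin α − sin β))/8 = -13.542712, |c| > 1 → infeasible
LRL: c = (6 − d² + 2cos(α−β) − 2d(sin α − sin β))/8 = -10.897679, |c| > 1 → infeasible
Shortest: LSL with L = 104.985550 m ≈ 104.9855 m

104.9855 m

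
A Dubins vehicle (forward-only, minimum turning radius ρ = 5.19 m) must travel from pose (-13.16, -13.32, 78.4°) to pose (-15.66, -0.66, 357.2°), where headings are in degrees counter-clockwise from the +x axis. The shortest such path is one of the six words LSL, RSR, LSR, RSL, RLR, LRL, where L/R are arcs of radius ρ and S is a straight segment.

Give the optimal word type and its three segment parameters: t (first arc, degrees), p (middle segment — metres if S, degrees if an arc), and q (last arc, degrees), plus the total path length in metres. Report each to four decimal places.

LRL: t = 126.8564°, p = 249.6861°, q = 41.6297°, L = 37.8791 m

Let ψ = atan2(Δy, Δx) = atan2(12.66, -2.50) = 101.1706° be the start→goal bearing.
Normalize: d = |goal − start| / ρ = 12.904480/5.19 = 2.486412, α = (θ_start − ψ) mod 360° = 337.2294° = 5.885763 rad, β = (θ_goal − ψ) mod 360° = 256.0294° = 4.468556 rad.
Common terms: sin α = -0.387043, cos α = 0.922062, sin β = -0.970420, cos β = -0.241424, cos(α−β) = 0.152986, d² = 6.182246. Work in radians in the unit-radius frame; every candidate has L = ρ·(t + p + q).
LSL: p² = 2 + d² − 2cos(α−β) + 2d(sin α − sin β) = 10.777306; p = √p² = 3.282881; φ = atan2(cos β − cos α, d + sin α − sin β) = -0.362283 rad; t = (φ − α) mod 2π = 0.035139 rad, q = (β − φ) mod 2π = 4.830839 rad → L = 5.19·(0.035139 + 3.282881 + 4.830839) = 5.19·8.148859 = 42.292577 m
RSR: p² = 2 + d² − 2cos(α−β) + 2d(sin β − sin α) = 4.975243; p = √p² = 2.230525; φ = atan2(cos α − cos β, d − sin α + sin β) = 0.548748 rad; t = (α − φ) mod 2π = 5.337015 rad, q = (φ − β) mod 2π = 2.363378 rad → L = 5.19·(5.337015 + 2.230525 + 2.363378) = 5.19·9.930918 = 51.541464 m
LSR: p² = d² − 2 + 2cos(α−β) + 2d(sin α + sin β) = -2.262205 < 0 → infeasible
RSL: p² = d² − 2 + 2cos(α−β) − 2d(sin α + sin β) = 11.238640; p = √p² = 3.352408; φ = atan2(cos α + cos β, d − sin α − sin β) − atan2(2, p) = -0.362651 rad; t = (α − φ) mod 2π = 6.248415 rad, q = (β − φ) mod 2π = 4.831207 rad → L = 5.19·(6.248415 + 3.352408 + 4.831207) = 5.19·14.432030 = 74.902234 m
RLR: c = (6 − d² + 2cos(α−β) + 2d(sin α − sin β))/8 = 0.378095; p = 2π − arccos c = 5.100126 rad; φ = atan2(cos α − cos β, d − sin α + sin β) = 0.548748 rad; t = (α − φ + p/2) mod 2π = 1.603893 rad, q = (α − β − t + p) mod 2π = 4.913441 rad → L = 5.19·(1.603893 + 5.100126 + 4.913441) = 5.19·11.617460 = 60.294617 m
LRL: c = (6 − d² + 2cos(α−β) − 2d(sin α − sin β))/8 = -0.347163; p = 2π − arccos c = 4.357844 rad; φ = atan2(cos β − cos α, d + sin α − sin β) = -0.362283 rad; t = (φ − α + p/2) mod 2π = 2.214061 rad, q = (β − α − t + p) mod 2π = 0.726576 rad → L = 5.19·(2.214061 + 4.357844 + 0.726576) = 5.19·7.298482 = 37.879119 m
Shortest: LRL with L = 37.879119 m ≈ 37.8791 m
Convert LRL to answer units (arcs ×180/π): t = 2.214061·180/π = 126.8564°, p = 4.357844·180/π = 249.6861°, q = 0.726576·180/π = 41.6297°, L = 37.8791 m.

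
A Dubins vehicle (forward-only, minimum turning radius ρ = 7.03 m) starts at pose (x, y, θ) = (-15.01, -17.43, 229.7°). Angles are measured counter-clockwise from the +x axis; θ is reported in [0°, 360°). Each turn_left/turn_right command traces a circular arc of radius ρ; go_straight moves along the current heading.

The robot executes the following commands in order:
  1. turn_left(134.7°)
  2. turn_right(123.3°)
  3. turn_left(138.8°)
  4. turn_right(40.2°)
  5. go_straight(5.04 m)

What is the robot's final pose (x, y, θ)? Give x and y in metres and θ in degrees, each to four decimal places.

set_pose: (x, y, θ) = (-15.0100, -17.4300, 229.7000°), ρ = 7.03
turn_left(134.7°): centre at ρ to the left, rotate +134.7° → (-9.1091, -28.9862, 364.4000° ≡ 4.4000°)
turn_right(123.3°): centre at ρ to the right, rotate −123.3° → (-2.4153, -39.3930, -118.9000° ≡ 241.1000°)
turn_left(138.8°): centre at ρ to the left, rotate +138.8° → (6.1321, -49.4007, 379.9000° ≡ 19.9000°)
turn_right(40.2°): centre at ρ to the right, rotate −40.2° → (10.9640, -49.4175, -20.3000° ≡ 339.7000°)
go_straight(5.04): x += 5.04·cos θ, y += 5.04·sin θ → (15.6909, -51.1661, 339.7000°)

(15.6909, -51.1661, 339.7000°)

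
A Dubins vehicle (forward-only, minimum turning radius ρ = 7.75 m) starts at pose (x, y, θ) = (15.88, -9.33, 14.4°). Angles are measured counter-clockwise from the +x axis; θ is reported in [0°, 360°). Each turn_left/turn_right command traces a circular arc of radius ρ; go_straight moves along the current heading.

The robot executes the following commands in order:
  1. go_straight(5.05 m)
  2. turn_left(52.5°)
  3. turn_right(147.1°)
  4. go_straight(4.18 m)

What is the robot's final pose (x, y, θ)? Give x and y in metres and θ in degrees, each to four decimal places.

set_pose: (x, y, θ) = (15.8800, -9.3300, 14.4000°), ρ = 7.75
go_straight(5.05): x += 5.05·cos θ, y += 5.05·sin θ → (20.7713, -8.0741, 14.4000°)
turn_left(52.5°): centre at ρ to the left, rotate +52.5° → (25.9726, -3.6082, 66.9000°)
turn_right(147.1°): centre at ρ to the right, rotate −147.1° → (40.7381, -5.3297, -80.2000° ≡ 279.8000°)
go_straight(4.18): x += 4.18·cos θ, y += 4.18·sin θ → (41.4496, -9.4487, 279.8000°)

(41.4496, -9.4487, 279.8000°)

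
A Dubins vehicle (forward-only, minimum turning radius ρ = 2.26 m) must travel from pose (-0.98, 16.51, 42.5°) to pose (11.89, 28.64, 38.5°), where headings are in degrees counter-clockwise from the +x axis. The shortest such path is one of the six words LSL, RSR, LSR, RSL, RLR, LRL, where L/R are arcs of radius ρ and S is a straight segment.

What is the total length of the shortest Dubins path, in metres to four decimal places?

17.6856 m

Let ψ = atan2(Δy, Δx) = atan2(12.13, 12.87) = 43.3045° be the start→goal bearing.
Normalize: d = |goal − start| / ρ = 17.685412/2.26 = 7.825404, α = (θ_start − ψ) mod 360° = 359.1955° = 6.269143 rad, β = (θ_goal − ψ) mod 360° = 355.1955° = 6.199330 rad.
Common terms: sin α = -0.014041, cos α = 0.999901, sin β = -0.083757, cos β = 0.996486, cos(α−β) = 0.997564, d² = 61.236941. Work in radians in the unit-radius frame; every candidate has L = ρ·(t + p + q).
LSL: p² = 2 + d² − 2cos(α−β) + 2d(sin α − sin β) = 62.332915; p = √p² = 7.895120; φ = atan2(cos β − cos α, d + sin α − sin β) = -0.000433 rad; t = (φ − α) mod 2π = 0.013609 rad, q = (β − φ) mod 2π = 6.199763 rad → L = 2.26·(0.013609 + 7.895120 + 6.199763) = 2.26·14.108492 = 31.885192 m
RSR: p² = 2 + d² − 2cos(α−β) + 2d(sin β − sin α) = 60.150711; p = √p² = 7.755689; φ = atan2(cos α − cos β, d − sin α + sin β) = 0.000440 rad; t = (α − φ) mod 2π = 6.268703 rad, q = (φ − β) mod 2π = 0.084295 rad → L = 2.26·(6.268703 + 7.755689 + 0.084295) = 2.26·14.108687 = 31.885634 m
LSR: p² = d² − 2 + 2cos(α−β) + 2d(sin α + sin β) = 59.701448; p = √p² = 7.726671; φ = atan2(−cos α − cos β, d + sin α + sin β) − atan2(−2, p) = 0.000467 rad; t = (φ − α) mod 2π = 0.014509 rad, q = (φ − β) mod 2π = 0.084323 rad → L = 2.26·(0.014509 + 7.726671 + 0.084323) = 2.26·7.825503 = 17.685637 m
RSL: p² = d² − 2 + 2cos(α−β) − 2d(sin α + sin β) = 62.762690; p = √p² = 7.922291; φ = atan2(cos α + cos β, d − sin α − sin β) − atan2(2, p) = -0.000456 rad; t = (α − φ) mod 2π = 6.269599 rad, q = (β − φ) mod 2π = 6.199786 rad → L = 2.26·(6.269599 + 7.922291 + 6.199786) = 2.26·20.391676 = 46.085188 m
RLR: c = (6 − d² + 2cos(α−β) + 2d(sin α − sin β))/8 = -6.518839, |c| > 1 → infeasible
LRL: c = (6 − d² + 2cos(α−β) − 2d(sin α − sin β))/8 = -6.791614, |c| > 1 → infeasible
Shortest: LSR with L = 17.685637 m ≈ 17.6856 m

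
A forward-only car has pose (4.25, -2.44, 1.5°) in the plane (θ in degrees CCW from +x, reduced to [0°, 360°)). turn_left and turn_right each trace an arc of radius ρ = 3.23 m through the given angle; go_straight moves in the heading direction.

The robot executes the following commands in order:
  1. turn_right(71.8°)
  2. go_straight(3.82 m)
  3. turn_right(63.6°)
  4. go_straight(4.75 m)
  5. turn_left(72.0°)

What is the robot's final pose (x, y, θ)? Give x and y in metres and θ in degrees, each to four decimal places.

set_pose: (x, y, θ) = (4.2500, -2.4400, 1.5000°), ρ = 3.23
turn_right(71.8°): centre at ρ to the right, rotate −71.8° → (7.3755, -4.5801, -70.3000° ≡ 289.7000°)
go_straight(3.82): x += 3.82·cos θ, y += 3.82·sin θ → (8.6632, -8.1765, 289.7000°)
turn_right(63.6°): centre at ρ to the right, rotate −63.6° → (7.9496, -11.5050, 226.1000°)
go_straight(4.75): x += 4.75·cos θ, y += 4.75·sin θ → (4.6560, -14.9276, 226.1000°)
turn_left(72.0°): centre at ρ to the left, rotate +72.0° → (4.1341, -18.6887, 298.1000°)

(4.1341, -18.6887, 298.1000°)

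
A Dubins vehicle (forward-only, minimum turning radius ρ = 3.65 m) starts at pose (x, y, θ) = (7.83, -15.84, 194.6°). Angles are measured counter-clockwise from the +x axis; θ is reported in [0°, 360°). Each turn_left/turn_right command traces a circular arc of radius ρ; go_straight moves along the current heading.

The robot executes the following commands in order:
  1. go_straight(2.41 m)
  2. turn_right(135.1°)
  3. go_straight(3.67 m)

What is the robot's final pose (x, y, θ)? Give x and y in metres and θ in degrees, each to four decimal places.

(3.2955, -7.9007, 59.5000°)

set_pose: (x, y, θ) = (7.8300, -15.8400, 194.6000°), ρ = 3.65
go_straight(2.41): x += 2.41·cos θ, y += 2.41·sin θ → (5.4978, -16.4475, 194.6000°)
turn_right(135.1°): centre at ρ to the right, rotate −135.1° → (1.4328, -11.0628, 59.5000°)
go_straight(3.67): x += 3.67·cos θ, y += 3.67·sin θ → (3.2955, -7.9007, 59.5000°)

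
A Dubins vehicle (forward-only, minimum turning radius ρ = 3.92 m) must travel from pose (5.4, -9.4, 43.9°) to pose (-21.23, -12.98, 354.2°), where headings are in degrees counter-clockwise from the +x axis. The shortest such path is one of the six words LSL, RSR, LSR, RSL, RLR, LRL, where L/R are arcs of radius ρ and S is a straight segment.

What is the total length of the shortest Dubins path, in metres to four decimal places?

44.8785 m

Let ψ = atan2(Δy, Δx) = atan2(-3.58, -26.63) = -172.3434° be the start→goal bearing.
Normalize: d = |goal − start| / ρ = 26.869561/3.92 = 6.854480, α = (θ_start − ψ) mod 360° = 216.2434° = 3.774159 rad, β = (θ_goal − ψ) mod 360° = 166.5434° = 2.906730 rad.
Common terms: sin α = -0.591216, cos α = -0.806513, sin β = 0.232710, cos β = -0.972546, cos(α−β) = 0.646790, d² = 46.983893. Work in radians in the unit-radius frame; every candidate has L = ρ·(t + p + q).
LSL: p² = 2 + d² − 2cos(α−β) + 2d(sin α − sin β) = 36.395151; p = √p² = 6.032839; φ = atan2(cos β − cos α, d + sin α − sin β) = -0.027525 rad; t = (φ − α) mod 2π = 2.481502 rad, q = (β − φ) mod 2π = 2.934255 rad → L = 3.92·(2.481502 + 6.032839 + 2.934255) = 3.92·11.448596 = 44.878496 m
RSR: p² = 2 + d² − 2cos(α−β) + 2d(sin β − sin α) = 58.985477; p = √p² = 7.680200; φ = atan2(cos α − cos β, d − sin α + sin β) = 0.021620 rad; t = (α − φ) mod 2π = 3.752539 rad, q = (φ − β) mod 2π = 3.398075 rad → L = 3.92·(3.752539 + 7.680200 + 3.398075) = 3.92·14.830814 = 58.136792 m
LSR: p² = d² − 2 + 2cos(α−β) + 2d(sin α + sin β) = 41.362720; p = √p² = 6.431386; φ = atan2(−cos α − cos β, d + sin α + sin β) − atan2(−2, p) = 0.568811 rad; t = (φ − α) mod 2π = 3.077838 rad, q = (φ − β) mod 2π = 3.945267 rad → L = 3.92·(3.077838 + 6.431386 + 3.945267) = 3.92·13.454490 = 52.741602 m
RSL: p² = d² − 2 + 2cos(α−β) − 2d(sin α + sin β) = 51.192226; p = √p² = 7.154874; φ = atan2(cos α + cos β, d − sin α − sin β) − atan2(2, p) = -0.514393 rad; t = (α − φ) mod 2π = 4.288551 rad, q = (β − φ) mod 2π = 3.421123 rad → L = 3.92·(4.288551 + 7.154874 + 3.421123) = 3.92·14.864548 = 58.269029 m
RLR: c = (6 − d² + 2cos(α−β) + 2d(sin α − sin β))/8 = -6.373185, |c| > 1 → infeasible
LRL: c = (6 − d² + 2cos(α−β) − 2d(sin α − sin β))/8 = -3.549394, |c| > 1 → infeasible
Shortest: LSL with L = 44.878496 m ≈ 44.8785 m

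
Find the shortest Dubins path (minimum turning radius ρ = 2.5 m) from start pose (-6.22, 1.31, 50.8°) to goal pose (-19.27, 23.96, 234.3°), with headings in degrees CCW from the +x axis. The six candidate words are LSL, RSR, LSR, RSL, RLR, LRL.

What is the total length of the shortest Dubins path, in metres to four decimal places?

Let ψ = atan2(Δy, Δx) = atan2(22.65, -13.05) = 119.9488° be the start→goal bearing.
Normalize: d = |goal − start| / ρ = 26.140486/2.5 = 10.456194, α = (θ_start − ψ) mod 360° = 290.8512° = 5.076311 rad, β = (θ_goal − ψ) mod 360° = 114.3512° = 1.995805 rad.
Common terms: sin α = -0.934508, cos α = 0.355943, sin β = 0.911035, cos β = -0.412329, cos(α−β) = -0.998135, d² = 109.332000. Work in radians in the unit-radius frame; every candidate has L = ρ·(t + p + q).
LSL: p² = 2 + d² − 2cos(α−β) + 2d(sin α − sin β) = 74.733559; p = √p² = 8.644857; φ = atan2(cos β − cos α, d + sin α − sin β) = -0.088988 rad; t = (φ − α) mod 2π = 1.117886 rad, q = (β − φ) mod 2π = 2.084793 rad → L = 2.5·(1.117886 + 8.644857 + 2.084793) = 2.5·11.847537 = 29.618841 m
RSR: p² = 2 + d² − 2cos(α−β) + 2d(sin β − sin α) = 151.922980; p = √p² = 12.325704; φ = atan2(cos α − cos β, d − sin α + sin β) = 0.062371 rad; t = (α − φ) mod 2π = 5.013940 rad, q = (φ − β) mod 2π = 4.349751 rad → L = 2.5·(5.013940 + 12.325704 + 4.349751) = 2.5·21.689395 = 54.223489 m
LSR: p² = d² − 2 + 2cos(α−β) + 2d(sin α + sin β) = 104.844858; p = √p² = 10.239378; φ = atan2(−cos α − cos β, d + sin α + sin β) − atan2(−2, p) = 0.198300 rad; t = (φ − α) mod 2π = 1.405174 rad, q = (φ − β) mod 2π = 4.485680 rad → L = 2.5·(1.405174 + 10.239378 + 4.485680) = 2.5·16.130233 = 40.325582 m
RSL: p² = d² − 2 + 2cos(α−β) − 2d(sin α + sin β) = 105.826603; p = √p² = 10.287206; φ = atan2(cos α + cos β, d − sin α − sin β) − atan2(2, p) = -0.197401 rad; t = (α − φ) mod 2π = 5.273713 rad, q = (β − φ) mod 2π = 2.193207 rad → L = 2.5·(5.273713 + 10.287206 + 2.193207) = 2.5·17.754125 = 44.385313 m
RLR: c = (6 − d² + 2cos(α−β) + 2d(sin α − sin β))/8 = -17.990372, |c| > 1 → infeasible
LRL: c = (6 − d² + 2cos(α−β) − 2d(sin α − sin β))/8 = -8.341695, |c| > 1 → infeasible
Shortest: LSL with L = 29.618841 m ≈ 29.6188 m

29.6188 m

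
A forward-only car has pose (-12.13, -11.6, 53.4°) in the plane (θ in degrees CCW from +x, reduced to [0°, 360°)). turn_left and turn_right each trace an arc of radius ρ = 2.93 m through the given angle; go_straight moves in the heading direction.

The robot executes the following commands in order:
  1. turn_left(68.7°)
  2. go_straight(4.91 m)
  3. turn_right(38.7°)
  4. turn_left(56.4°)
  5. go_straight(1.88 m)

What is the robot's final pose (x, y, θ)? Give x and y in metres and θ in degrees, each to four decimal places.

set_pose: (x, y, θ) = (-12.1300, -11.6000, 53.4000°), ρ = 2.93
turn_left(68.7°): centre at ρ to the left, rotate +68.7° → (-12.0002, -8.2961, 122.1000°)
go_straight(4.91): x += 4.91·cos θ, y += 4.91·sin θ → (-14.6094, -4.1367, 122.1000°)
turn_right(38.7°): centre at ρ to the right, rotate −38.7° → (-15.0379, -2.2429, 83.4000°)
turn_left(56.4°): centre at ρ to the left, rotate +56.4° → (-16.0573, 0.3318, 139.8000°)
go_straight(1.88): x += 1.88·cos θ, y += 1.88·sin θ → (-17.4932, 1.5452, 139.8000°)

(-17.4932, 1.5452, 139.8000°)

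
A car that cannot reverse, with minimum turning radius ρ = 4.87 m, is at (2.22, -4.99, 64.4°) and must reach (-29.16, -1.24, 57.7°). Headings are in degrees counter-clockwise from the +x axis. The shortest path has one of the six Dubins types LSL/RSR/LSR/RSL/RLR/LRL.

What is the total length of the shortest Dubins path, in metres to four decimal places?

45.6249 m

Let ψ = atan2(Δy, Δx) = atan2(3.75, -31.38) = 173.1853° be the start→goal bearing.
Normalize: d = |goal − start| / ρ = 31.603274/4.87 = 6.489379, α = (θ_start − ψ) mod 360° = 251.2147° = 4.384524 rad, β = (θ_goal − ψ) mod 360° = 244.5147° = 4.267586 rad.
Common terms: sin α = -0.946732, cos α = -0.322023, sin β = -0.902696, cos β = -0.430280, cos(α−β) = 0.993171, d² = 42.112034. Work in radians in the unit-radius frame; every candidate has L = ρ·(t + p + q).
LSL: p² = 2 + d² − 2cos(α−β) + 2d(sin α − sin β) = 41.554157; p = √p² = 6.446251; φ = atan2(cos β − cos α, d + sin α − sin β) = -0.016795 rad; t = (φ − α) mod 2π = 1.881867 rad, q = (β − φ) mod 2π = 4.284381 rad → L = 4.87·(1.881867 + 6.446251 + 4.284381) = 4.87·12.612500 = 61.422873 m
RSR: p² = 2 + d² − 2cos(α−β) + 2d(sin β − sin α) = 42.697228; p = √p² = 6.534312; φ = atan2(cos α − cos β, d − sin α + sin β) = 0.016568 rad; t = (α − φ) mod 2π = 4.367955 rad, q = (φ − β) mod 2π = 2.032167 rad → L = 4.87·(4.367955 + 6.534312 + 2.032167) = 4.87·12.934434 = 62.990693 m
LSR: p² = d² − 2 + 2cos(α−β) + 2d(sin α + sin β) = 18.095105; p = √p² = 4.253834; φ = atan2(−cos α − cos β, d + sin α + sin β) − atan2(−2, p) = 0.600232 rad; t = (φ − α) mod 2π = 2.498894 rad, q = (φ − β) mod 2π = 2.615831 rad → L = 4.87·(2.498894 + 4.253834 + 2.615831) = 4.87·9.368560 = 45.624885 m
RSL: p² = d² − 2 + 2cos(α−β) − 2d(sin α + sin β) = 66.101646; p = √p² = 8.130292; φ = atan2(cos α + cos β, d − sin α − sin β) − atan2(2, p) = -0.331178 rad; t = (α − φ) mod 2π = 4.715701 rad, q = (β − φ) mod 2π = 4.598764 rad → L = 4.87·(4.715701 + 8.130292 + 4.598764) = 4.87·17.444758 = 84.955970 m
RLR: c = (6 − d² + 2cos(α−β) + 2d(sin α − sin β))/8 = -4.337154, |c| > 1 → infeasible
LRL: c = (6 − d² + 2cos(α−β) − 2d(sin α − sin β))/8 = -4.194270, |c| > 1 → infeasible
Shortest: LSR with L = 45.624885 m ≈ 45.6249 m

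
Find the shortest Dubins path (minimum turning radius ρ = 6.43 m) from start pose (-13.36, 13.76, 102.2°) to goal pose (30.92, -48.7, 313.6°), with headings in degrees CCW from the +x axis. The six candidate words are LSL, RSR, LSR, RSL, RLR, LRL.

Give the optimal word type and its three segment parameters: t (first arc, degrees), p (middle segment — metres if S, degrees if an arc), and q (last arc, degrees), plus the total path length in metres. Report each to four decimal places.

Let ψ = atan2(Δy, Δx) = atan2(-62.46, 44.28) = -54.6659° be the start→goal bearing.
Normalize: d = |goal − start| / ρ = 76.563503/6.43 = 11.907232, α = (θ_start − ψ) mod 360° = 156.8659° = 2.737826 rad, β = (θ_goal − ψ) mod 360° = 8.2659° = 0.144267 rad.
Common terms: sin α = 0.392885, cos α = -0.919588, sin β = 0.143767, cos β = 0.989612, cos(α−β) = -0.853551, d² = 141.782179. Work in radians in the unit-radius frame; every candidate has L = ρ·(t + p + q).
LSL: p² = 2 + d² − 2cos(α−β) + 2d(sin α − sin β) = 151.421884; p = √p² = 12.305360; φ = atan2(cos β − cos α, d + sin α − sin β) = 0.155781 rad; t = (φ − α) mod 2π = 3.701140 rad, q = (β − φ) mod 2π = 6.271671 rad → L = 6.43·(3.701140 + 12.305360 + 6.271671) = 6.43·22.278171 = 143.248642 m
RSR: p² = 2 + d² − 2cos(α−β) + 2d(sin β − sin α) = 139.556676; p = √p² = 11.813411; φ = atan2(cos α − cos β, d − sin α + sin β) = -0.162325 rad; t = (α − φ) mod 2π = 2.900151 rad, q = (φ − β) mod 2π = 5.976594 rad → L = 6.43·(2.900151 + 11.813411 + 5.976594) = 6.43·20.690155 = 133.037699 m
LSR: p² = d² − 2 + 2cos(α−β) + 2d(sin α + sin β) = 150.855150; p = √p² = 12.282310; φ = atan2(−cos α − cos β, d + sin α + sin β) − atan2(−2, p) = 0.155792 rad; t = (φ − α) mod 2π = 3.701151 rad, q = (φ − β) mod 2π = 0.011525 rad → L = 6.43·(3.701151 + 12.282310 + 0.011525) = 6.43·15.994987 = 102.847763 m
RSL: p² = d² − 2 + 2cos(α−β) − 2d(sin α + sin β) = 125.295004; p = √p² = 11.193525; φ = atan2(cos α + cos β, d − sin α − sin β) − atan2(2, p) = -0.170651 rad; t = (α − φ) mod 2π = 2.908477 rad, q = (β − φ) mod 2π = 0.314918 rad → L = 6.43·(2.908477 + 11.193525 + 0.314918) = 6.43·14.416920 = 92.700793 m
RLR: c = (6 − d² + 2cos(α−β) + 2d(sin α − sin β))/8 = -16.444585, |c| > 1 → infeasible
LRL: c = (6 − d² + 2cos(α−β) − 2d(sin α − sin β))/8 = -17.927736, |c| > 1 → infeasible
Shortest: RSL with L = 92.700793 m ≈ 92.7008 m
Convert RSL to answer units (arcs ×180/π): t = 2.908477·180/π = 166.6435°, p = ρ·p = 6.43·11.193525 = 71.9744 m, q = 0.314918·180/π = 18.0435°, L = 92.7008 m.

RSL: t = 166.6435°, p = 71.9744 m, q = 18.0435°, L = 92.7008 m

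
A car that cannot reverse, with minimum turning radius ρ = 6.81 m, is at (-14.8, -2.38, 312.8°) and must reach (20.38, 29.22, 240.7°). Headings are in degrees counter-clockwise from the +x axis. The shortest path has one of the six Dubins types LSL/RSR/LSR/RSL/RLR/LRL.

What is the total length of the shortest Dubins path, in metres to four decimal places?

73.2195 m

Let ψ = atan2(Δy, Δx) = atan2(31.60, 35.18) = 41.9314° be the start→goal bearing.
Normalize: d = |goal − start| / ρ = 47.288396/6.81 = 6.943964, α = (θ_start − ψ) mod 360° = 270.8686° = 4.727549 rad, β = (θ_goal − ψ) mod 360° = 198.7686° = 3.469167 rad.
Common terms: sin α = -0.999885, cos α = 0.015160, sin β = -0.321747, cos β = -0.946826, cos(α−β) = 0.307357, d² = 48.218638. Work in radians in the unit-radius frame; every candidate has L = ρ·(t + p + q).
LSL: p² = 2 + d² − 2cos(α−β) + 2d(sin α − sin β) = 40.185996; p = √p² = 6.339243; φ = atan2(cos β − cos α, d + sin α − sin β) = -0.152339 rad; t = (φ − α) mod 2π = 1.403297 rad, q = (β − φ) mod 2π = 3.621506 rad → L = 6.81·(1.403297 + 6.339243 + 3.621506) = 6.81·11.364045 = 77.389149 m
RSR: p² = 2 + d² − 2cos(α−β) + 2d(sin β − sin α) = 59.021855; p = √p² = 7.682568; φ = atan2(cos α − cos β, d − sin α + sin β) = 0.125546 rad; t = (α − φ) mod 2π = 4.602003 rad, q = (φ − β) mod 2π = 2.939565 rad → L = 6.81·(4.602003 + 7.682568 + 2.939565) = 6.81·15.224136 = 103.676366 m
LSR: p² = d² − 2 + 2cos(α−β) + 2d(sin α + sin β) = 28.478617; p = √p² = 5.336536; φ = atan2(−cos α − cos β, d + sin α + sin β) − atan2(−2, p) = 0.522789 rad; t = (φ − α) mod 2π = 2.078425 rad, q = (φ − β) mod 2π = 3.336808 rad → L = 6.81·(2.078425 + 5.336536 + 3.336808) = 6.81·10.751769 = 73.219545 m
RSL: p² = d² − 2 + 2cos(α−β) − 2d(sin α + sin β) = 65.188087; p = √p² = 8.073914; φ = atan2(cos α + cos β, d − sin α − sin β) − atan2(2, p) = -0.355066 rad; t = (α − φ) mod 2π = 5.082615 rad, q = (β − φ) mod 2π = 3.824233 rad → L = 6.81·(5.082615 + 8.073914 + 3.824233) = 6.81·16.980762 = 115.638989 m
RLR: c = (6 − d² + 2cos(α−β) + 2d(sin α − sin β))/8 = -6.377732, |c| > 1 → infeasible
LRL: c = (6 − d² + 2cos(α−β) − 2d(sin α − sin β))/8 = -4.023249, |c| > 1 → infeasible
Shortest: LSR with L = 73.219545 m ≈ 73.2195 m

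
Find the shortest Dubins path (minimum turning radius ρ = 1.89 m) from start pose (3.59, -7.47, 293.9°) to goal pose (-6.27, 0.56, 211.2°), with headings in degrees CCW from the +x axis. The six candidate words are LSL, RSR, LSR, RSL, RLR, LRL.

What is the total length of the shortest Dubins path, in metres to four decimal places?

18.6099 m

Let ψ = atan2(Δy, Δx) = atan2(8.03, -9.86) = 140.8406° be the start→goal bearing.
Normalize: d = |goal − start| / ρ = 12.716151/1.89 = 6.728122, α = (θ_start − ψ) mod 360° = 153.0594° = 2.671391 rad, β = (θ_goal − ψ) mod 360° = 70.3594° = 1.228004 rad.
Common terms: sin α = 0.453066, cos α = -0.891477, sin β = 0.941820, cos β = 0.336119, cos(α−β) = 0.127065, d² = 45.267630. Work in radians in the unit-radius frame; every candidate has L = ρ·(t + p + q).
LSL: p² = 2 + d² − 2cos(α−β) + 2d(sin α − sin β) = 40.436713; p = √p² = 6.358987; φ = atan2(cos β − cos α, d + sin α − sin β) = 0.194269 rad; t = (φ − α) mod 2π = 3.806063 rad, q = (β − φ) mod 2π = 1.033735 rad → L = 1.89·(3.806063 + 6.358987 + 1.033735) = 1.89·11.198785 = 21.165703 m
RSR: p² = 2 + d² − 2cos(α−β) + 2d(sin β − sin α) = 53.590288; p = √p² = 7.320539; φ = atan2(cos α − cos β, d − sin α + sin β) = -0.168488 rad; t = (α − φ) mod 2π = 2.839879 rad, q = (φ − β) mod 2π = 4.886694 rad → L = 1.89·(2.839879 + 7.320539 + 4.886694) = 1.89·15.047111 = 28.439041 m
LSR: p² = d² − 2 + 2cos(α−β) + 2d(sin α + sin β) = 62.291683; p = √p² = 7.892508; φ = atan2(−cos α − cos β, d + sin α + sin β) − atan2(−2, p) = 0.316443 rad; t = (φ − α) mod 2π = 3.928237 rad, q = (φ − β) mod 2π = 5.371625 rad → L = 1.89·(3.928237 + 7.892508 + 5.371625) = 1.89·17.192370 = 32.493579 m
RSL: p² = d² − 2 + 2cos(α−β) − 2d(sin α + sin β) = 24.751835; p = √p² = 4.975122; φ = atan2(cos α + cos β, d − sin α − sin β) − atan2(2, p) = -0.485987 rad; t = (α − φ) mod 2π = 3.157378 rad, q = (β − φ) mod 2π = 1.713991 rad → L = 1.89·(3.157378 + 4.975122 + 1.713991) = 1.89·9.846490 = 18.609867 m
RLR: c = (6 − d² + 2cos(α−β) + 2d(sin α − sin β))/8 = -5.698786, |c| > 1 → infeasible
LRL: c = (6 − d² + 2cos(α−β) − 2d(sin α − sin β))/8 = -4.054589, |c| > 1 → infeasible
Shortest: RSL with L = 18.609867 m ≈ 18.6099 m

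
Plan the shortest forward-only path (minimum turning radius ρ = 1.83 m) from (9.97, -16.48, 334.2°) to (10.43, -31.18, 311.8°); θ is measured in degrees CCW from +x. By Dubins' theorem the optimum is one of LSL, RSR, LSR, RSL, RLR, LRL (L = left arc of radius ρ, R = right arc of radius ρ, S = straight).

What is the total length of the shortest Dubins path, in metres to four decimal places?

Let ψ = atan2(Δy, Δx) = atan2(-14.70, 0.46) = -88.2077° be the start→goal bearing.
Normalize: d = |goal − start| / ρ = 14.707196/1.83 = 8.036719, α = (θ_start − ψ) mod 360° = 62.4077° = 1.089219 rad, β = (θ_goal − ψ) mod 360° = 40.0077° = 0.698265 rad.
Common terms: sin α = 0.886265, cos α = 0.463178, sin β = 0.642890, cos β = 0.765959, cos(α−β) = 0.924546, d² = 64.588850. Work in radians in the unit-radius frame; every candidate has L = ρ·(t + p + q).
LSL: p² = 2 + d² − 2cos(α−β) + 2d(sin α − sin β) = 68.651639; p = √p² = 8.285628; φ = atan2(cos β − cos α, d + sin α − sin β) = 0.036551 rad; t = (φ − α) mod 2π = 5.230517 rad, q = (β − φ) mod 2π = 0.661714 rad → L = 1.83·(5.230517 + 8.285628 + 0.661714) = 1.83·14.177860 = 25.945484 m
RSR: p² = 2 + d² − 2cos(α−β) + 2d(sin β − sin α) = 60.827877; p = √p² = 7.799223; φ = atan2(cos α − cos β, d − sin α + sin β) = -0.038832 rad; t = (α − φ) mod 2π = 1.128051 rad, q = (φ − β) mod 2π = 5.546088 rad → L = 1.83·(1.128051 + 7.799223 + 5.546088) = 1.83·14.473362 = 26.486252 m
LSR: p² = d² − 2 + 2cos(α−β) + 2d(sin α + sin β) = 89.016727; p = √p² = 9.434868; φ = atan2(−cos α − cos β, d + sin α + sin β) − atan2(−2, p) = 0.081096 rad; t = (φ − α) mod 2π = 5.275062 rad, q = (φ − β) mod 2π = 5.666016 rad → L = 1.83·(5.275062 + 9.434868 + 5.666016) = 1.83·20.375946 = 37.287981 m
RSL: p² = d² − 2 + 2cos(α−β) − 2d(sin α + sin β) = 39.859157; p = √p² = 6.313411; φ = atan2(cos α + cos β, d − sin α − sin β) − atan2(2, p) = -0.120106 rad; t = (α − φ) mod 2π = 1.209325 rad, q = (β − φ) mod 2π = 0.818371 rad → L = 1.83·(1.209325 + 6.313411 + 0.818371) = 1.83·8.341107 = 15.264226 m
RLR: c = (6 − d² + 2cos(α−β) + 2d(sin α − sin β))/8 = -6.603485, |c| > 1 → infeasible
LRL: c = (6 − d² + 2cos(α−β) − 2d(sin α − sin β))/8 = -7.581455, |c| > 1 → infeasible
Shortest: RSL with L = 15.264226 m ≈ 15.2642 m

15.2642 m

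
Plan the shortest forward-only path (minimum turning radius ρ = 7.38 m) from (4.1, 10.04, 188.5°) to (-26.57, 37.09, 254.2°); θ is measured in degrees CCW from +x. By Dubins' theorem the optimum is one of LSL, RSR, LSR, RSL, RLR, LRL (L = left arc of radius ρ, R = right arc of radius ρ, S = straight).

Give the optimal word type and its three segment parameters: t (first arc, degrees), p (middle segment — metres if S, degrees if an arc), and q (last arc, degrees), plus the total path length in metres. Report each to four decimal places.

RSL: t = 77.8101°, p = 24.5391 m, q = 143.5101°, L = 53.0463 m

Let ψ = atan2(Δy, Δx) = atan2(27.05, -30.67) = 138.5887° be the start→goal bearing.
Normalize: d = |goal − start| / ρ = 40.894393/7.38 = 5.541246, α = (θ_start − ψ) mod 360° = 49.9113° = 0.871117 rad, β = (θ_goal − ψ) mod 360° = 115.6113° = 2.017798 rad.
Common terms: sin α = 0.765048, cos α = 0.643973, sin β = 0.901747, cos β = -0.432264, cos(α−β) = 0.411514, d² = 30.705404. Work in radians in the unit-radius frame; every candidate has L = ρ·(t + p + q).
LSL: p² = 2 + d² − 2cos(α−β) + 2d(sin α − sin β) = 30.367412; p = √p² = 5.510664; φ = atan2(cos β − cos α, d + sin α − sin β) = -0.196564 rad; t = (φ − α) mod 2π = 5.215505 rad, q = (β − φ) mod 2π = 2.214362 rad → L = 7.38·(5.215505 + 5.510664 + 2.214362) = 7.38·12.940530 = 95.501112 m
RSR: p² = 2 + d² − 2cos(α−β) + 2d(sin β − sin α) = 33.397338; p = √p² = 5.779043; φ = atan2(cos α − cos β, d − sin α + sin β) = 0.187325 rad; t = (α − φ) mod 2π = 0.683792 rad, q = (φ − β) mod 2π = 4.452712 rad → L = 7.38·(0.683792 + 5.779043 + 4.452712) = 7.38·10.915547 = 80.556737 m
LSR: p² = d² − 2 + 2cos(α−β) + 2d(sin α + sin β) = 48.000682; p = √p² = 6.928252; φ = atan2(−cos α − cos β, d + sin α + sin β) − atan2(−2, p) = 0.251670 rad; t = (φ − α) mod 2π = 5.663739 rad, q = (φ − β) mod 2π = 4.517058 rad → L = 7.38·(5.663739 + 6.928252 + 4.517058) = 7.38·17.109049 = 126.264781 m
RSL: p² = d² − 2 + 2cos(α−β) − 2d(sin α + sin β) = 11.056183; p = √p² = 3.325084; φ = atan2(cos α + cos β, d − sin α − sin β) − atan2(2, p) = -0.486925 rad; t = (α − φ) mod 2π = 1.358042 rad, q = (β − φ) mod 2π = 2.504723 rad → L = 7.38·(1.358042 + 3.325084 + 2.504723) = 7.38·7.187849 = 53.046326 m
RLR: c = (6 − d² + 2cos(α−β) + 2d(sin α − sin β))/8 = -3.174667, |c| > 1 → infeasible
LRL: c = (6 − d² + 2cos(α−β) − 2d(sin α − sin β))/8 = -2.795927, |c| > 1 → infeasible
Shortest: RSL with L = 53.046326 m ≈ 53.0463 m
Convert RSL to answer units (arcs ×180/π): t = 1.358042·180/π = 77.8101°, p = ρ·p = 7.38·3.325084 = 24.5391 m, q = 2.504723·180/π = 143.5101°, L = 53.0463 m.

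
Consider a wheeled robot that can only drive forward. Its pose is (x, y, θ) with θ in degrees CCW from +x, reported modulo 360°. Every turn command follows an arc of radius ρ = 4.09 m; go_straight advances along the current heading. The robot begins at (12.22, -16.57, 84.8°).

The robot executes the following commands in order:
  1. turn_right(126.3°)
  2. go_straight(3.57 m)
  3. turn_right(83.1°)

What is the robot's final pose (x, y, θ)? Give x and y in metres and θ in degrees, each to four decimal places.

(22.3336, -21.6287, 235.4000°)

set_pose: (x, y, θ) = (12.2200, -16.5700, 84.8000°), ρ = 4.09
turn_right(126.3°): centre at ρ to the right, rotate −126.3° → (19.0033, -13.8775, -41.5000° ≡ 318.5000°)
go_straight(3.57): x += 3.57·cos θ, y += 3.57·sin θ → (21.6771, -16.2430, 318.5000°)
turn_right(83.1°): centre at ρ to the right, rotate −83.1° → (22.3336, -21.6287, 235.4000°)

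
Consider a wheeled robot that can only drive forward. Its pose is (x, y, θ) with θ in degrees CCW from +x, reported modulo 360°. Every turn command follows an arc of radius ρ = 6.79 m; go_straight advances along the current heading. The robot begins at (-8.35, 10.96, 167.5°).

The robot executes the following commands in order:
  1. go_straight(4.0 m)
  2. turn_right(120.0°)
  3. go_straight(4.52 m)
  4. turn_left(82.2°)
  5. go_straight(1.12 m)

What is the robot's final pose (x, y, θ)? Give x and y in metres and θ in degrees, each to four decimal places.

(-13.2353, 36.1608, 129.7000°)

set_pose: (x, y, θ) = (-8.3500, 10.9600, 167.5000°), ρ = 6.79
go_straight(4.0): x += 4.0·cos θ, y += 4.0·sin θ → (-12.2552, 11.8258, 167.5000°)
turn_right(120.0°): centre at ρ to the right, rotate −120.0° → (-15.7917, 23.0421, 47.5000°)
go_straight(4.52): x += 4.52·cos θ, y += 4.52·sin θ → (-12.7380, 26.3746, 47.5000°)
turn_left(82.2°): centre at ρ to the left, rotate +82.2° → (-12.5199, 35.2991, 129.7000°)
go_straight(1.12): x += 1.12·cos θ, y += 1.12·sin θ → (-13.2353, 36.1608, 129.7000°)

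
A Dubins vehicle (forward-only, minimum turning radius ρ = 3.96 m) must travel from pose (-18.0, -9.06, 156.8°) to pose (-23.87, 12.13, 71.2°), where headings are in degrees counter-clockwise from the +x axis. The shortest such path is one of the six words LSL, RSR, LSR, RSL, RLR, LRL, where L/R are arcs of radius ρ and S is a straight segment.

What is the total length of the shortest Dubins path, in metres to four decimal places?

Let ψ = atan2(Δy, Δx) = atan2(21.19, -5.87) = 105.4837° be the start→goal bearing.
Normalize: d = |goal − start| / ρ = 21.988019/3.96 = 5.552530, α = (θ_start − ψ) mod 360° = 51.3163° = 0.895639 rad, β = (θ_goal − ψ) mod 360° = 325.7163° = 5.684823 rad.
Common terms: sin α = 0.780609, cos α = 0.625020, sin β = -0.563290, cos β = 0.826259, cos(α−β) = 0.076719, d² = 30.830591. Work in radians in the unit-radius frame; every candidate has L = ρ·(t + p + q).
LSL: p² = 2 + d² − 2cos(α−β) + 2d(sin α − sin β) = 47.601234; p = √p² = 6.899365; φ = atan2(cos β − cos α, d + sin α − sin β) = 0.029172 rad; t = (φ − α) mod 2π = 5.416718 rad, q = (β − φ) mod 2π = 5.655651 rad → L = 3.96·(5.416718 + 6.899365 + 5.655651) = 3.96·17.971734 = 71.168065 m
RSR: p² = 2 + d² − 2cos(α−β) + 2d(sin β − sin α) = 17.753072; p = √p² = 4.213439; φ = atan2(cos α − cos β, d − sin α + sin β) = -0.047779 rad; t = (α − φ) mod 2π = 0.943418 rad, q = (φ − β) mod 2π = 0.550583 rad → L = 3.96·(0.943418 + 4.213439 + 0.550583) = 3.96·5.707441 = 22.601468 m
LSR: p² = d² − 2 + 2cos(α−β) + 2d(sin α + sin β) = 31.397361; p = √p² = 5.603335; φ = atan2(−cos α − cos β, d + sin α + sin β) − atan2(−2, p) = 0.096419 rad; t = (φ − α) mod 2π = 5.483965 rad, q = (φ − β) mod 2π = 0.694782 rad → L = 3.96·(5.483965 + 5.603335 + 0.694782) = 3.96·11.782082 = 46.657045 m
RSL: p² = d² − 2 + 2cos(α−β) − 2d(sin α + sin β) = 26.570697; p = √p² = 5.154677; φ = atan2(cos α + cos β, d − sin α − sin β) − atan2(2, p) = -0.104524 rad; t = (α − φ) mod 2π = 1.000163 rad, q = (β − φ) mod 2π = 5.789346 rad → L = 3.96·(1.000163 + 5.154677 + 5.789346) = 3.96·11.944186 = 47.298978 m
RLR: c = (6 − d² + 2cos(α−β) + 2d(sin α − sin β))/8 = -1.219134, |c| > 1 → infeasible
LRL: c = (6 − d² + 2cos(α−β) − 2d(sin α − sin β))/8 = -4.950154, |c| > 1 → infeasible
Shortest: RSR with L = 22.601468 m ≈ 22.6015 m

22.6015 m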